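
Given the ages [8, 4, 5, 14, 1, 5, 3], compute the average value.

5.7143

Step 1: Sum all values: 8 + 4 + 5 + 14 + 1 + 5 + 3 = 40
Step 2: Count the number of values: n = 7
Step 3: Mean = sum / n = 40 / 7 = 5.7143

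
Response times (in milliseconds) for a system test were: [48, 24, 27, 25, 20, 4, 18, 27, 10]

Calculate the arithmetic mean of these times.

22.5556

Step 1: Sum all values: 48 + 24 + 27 + 25 + 20 + 4 + 18 + 27 + 10 = 203
Step 2: Count the number of values: n = 9
Step 3: Mean = sum / n = 203 / 9 = 22.5556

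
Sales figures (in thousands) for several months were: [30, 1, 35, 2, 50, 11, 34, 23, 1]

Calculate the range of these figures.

49

Step 1: Identify the maximum value: max = 50
Step 2: Identify the minimum value: min = 1
Step 3: Range = max - min = 50 - 1 = 49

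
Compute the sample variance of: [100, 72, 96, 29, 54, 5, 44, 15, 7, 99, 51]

1305

Step 1: Compute the mean: (100 + 72 + 96 + 29 + 54 + 5 + 44 + 15 + 7 + 99 + 51) / 11 = 52
Step 2: Compute squared deviations from the mean:
  (100 - 52)^2 = 2304
  (72 - 52)^2 = 400
  (96 - 52)^2 = 1936
  (29 - 52)^2 = 529
  (54 - 52)^2 = 4
  (5 - 52)^2 = 2209
  (44 - 52)^2 = 64
  (15 - 52)^2 = 1369
  (7 - 52)^2 = 2025
  (99 - 52)^2 = 2209
  (51 - 52)^2 = 1
Step 3: Sum of squared deviations = 13050
Step 4: Sample variance = 13050 / 10 = 1305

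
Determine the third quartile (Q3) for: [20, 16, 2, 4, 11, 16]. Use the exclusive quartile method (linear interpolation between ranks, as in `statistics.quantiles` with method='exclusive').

17

Step 1: Sort the data: [2, 4, 11, 16, 16, 20]
Step 2: n = 6
Step 3: Using the exclusive quartile method:
  Q1 = 3.5
  Q2 (median) = 13.5
  Q3 = 17
  IQR = Q3 - Q1 = 17 - 3.5 = 13.5
Step 4: Q3 = 17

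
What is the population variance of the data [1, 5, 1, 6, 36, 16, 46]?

281.551

Step 1: Compute the mean: (1 + 5 + 1 + 6 + 36 + 16 + 46) / 7 = 15.8571
Step 2: Compute squared deviations from the mean:
  (1 - 15.8571)^2 = 220.7347
  (5 - 15.8571)^2 = 117.8776
  (1 - 15.8571)^2 = 220.7347
  (6 - 15.8571)^2 = 97.1633
  (36 - 15.8571)^2 = 405.7347
  (16 - 15.8571)^2 = 0.0204
  (46 - 15.8571)^2 = 908.5918
Step 3: Sum of squared deviations = 1970.8571
Step 4: Population variance = 1970.8571 / 7 = 281.551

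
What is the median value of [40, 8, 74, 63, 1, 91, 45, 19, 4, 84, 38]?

40

Step 1: Sort the data in ascending order: [1, 4, 8, 19, 38, 40, 45, 63, 74, 84, 91]
Step 2: The number of values is n = 11.
Step 3: Since n is odd, the median is the middle value at position 6: 40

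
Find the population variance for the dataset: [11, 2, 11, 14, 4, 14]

21.8889

Step 1: Compute the mean: (11 + 2 + 11 + 14 + 4 + 14) / 6 = 9.3333
Step 2: Compute squared deviations from the mean:
  (11 - 9.3333)^2 = 2.7778
  (2 - 9.3333)^2 = 53.7778
  (11 - 9.3333)^2 = 2.7778
  (14 - 9.3333)^2 = 21.7778
  (4 - 9.3333)^2 = 28.4444
  (14 - 9.3333)^2 = 21.7778
Step 3: Sum of squared deviations = 131.3333
Step 4: Population variance = 131.3333 / 6 = 21.8889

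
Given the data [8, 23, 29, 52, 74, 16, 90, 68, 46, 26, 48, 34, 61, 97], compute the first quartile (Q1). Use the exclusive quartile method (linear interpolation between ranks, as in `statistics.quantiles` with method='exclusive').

25.25

Step 1: Sort the data: [8, 16, 23, 26, 29, 34, 46, 48, 52, 61, 68, 74, 90, 97]
Step 2: n = 14
Step 3: Using the exclusive quartile method:
  Q1 = 25.25
  Q2 (median) = 47
  Q3 = 69.5
  IQR = Q3 - Q1 = 69.5 - 25.25 = 44.25
Step 4: Q1 = 25.25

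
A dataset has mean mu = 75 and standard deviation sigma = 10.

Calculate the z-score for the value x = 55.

-2

Step 1: Recall the z-score formula: z = (x - mu) / sigma
Step 2: Substitute values: z = (55 - 75) / 10
Step 3: z = -20 / 10 = -2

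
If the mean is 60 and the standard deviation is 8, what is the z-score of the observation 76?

2

Step 1: Recall the z-score formula: z = (x - mu) / sigma
Step 2: Substitute values: z = (76 - 60) / 8
Step 3: z = 16 / 8 = 2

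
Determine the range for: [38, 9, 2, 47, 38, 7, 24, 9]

45

Step 1: Identify the maximum value: max = 47
Step 2: Identify the minimum value: min = 2
Step 3: Range = max - min = 47 - 2 = 45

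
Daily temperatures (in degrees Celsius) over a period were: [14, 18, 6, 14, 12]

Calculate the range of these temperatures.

12

Step 1: Identify the maximum value: max = 18
Step 2: Identify the minimum value: min = 6
Step 3: Range = max - min = 18 - 6 = 12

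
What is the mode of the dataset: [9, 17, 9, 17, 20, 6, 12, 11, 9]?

9

Step 1: Count the frequency of each value:
  6: appears 1 time(s)
  9: appears 3 time(s)
  11: appears 1 time(s)
  12: appears 1 time(s)
  17: appears 2 time(s)
  20: appears 1 time(s)
Step 2: The value 9 appears most frequently (3 times).
Step 3: Mode = 9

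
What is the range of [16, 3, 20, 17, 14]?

17

Step 1: Identify the maximum value: max = 20
Step 2: Identify the minimum value: min = 3
Step 3: Range = max - min = 20 - 3 = 17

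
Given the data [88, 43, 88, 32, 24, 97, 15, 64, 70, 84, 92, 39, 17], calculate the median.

64

Step 1: Sort the data in ascending order: [15, 17, 24, 32, 39, 43, 64, 70, 84, 88, 88, 92, 97]
Step 2: The number of values is n = 13.
Step 3: Since n is odd, the median is the middle value at position 7: 64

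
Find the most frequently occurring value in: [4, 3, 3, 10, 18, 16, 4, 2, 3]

3

Step 1: Count the frequency of each value:
  2: appears 1 time(s)
  3: appears 3 time(s)
  4: appears 2 time(s)
  10: appears 1 time(s)
  16: appears 1 time(s)
  18: appears 1 time(s)
Step 2: The value 3 appears most frequently (3 times).
Step 3: Mode = 3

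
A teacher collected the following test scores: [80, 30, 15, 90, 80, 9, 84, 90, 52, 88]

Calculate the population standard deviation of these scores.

30.8506

Step 1: Compute the mean: 61.8
Step 2: Sum of squared deviations from the mean: 9517.6
Step 3: Population variance = 9517.6 / 10 = 951.76
Step 4: Standard deviation = sqrt(951.76) = 30.8506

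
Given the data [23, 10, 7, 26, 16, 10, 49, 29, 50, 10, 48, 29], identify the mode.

10

Step 1: Count the frequency of each value:
  7: appears 1 time(s)
  10: appears 3 time(s)
  16: appears 1 time(s)
  23: appears 1 time(s)
  26: appears 1 time(s)
  29: appears 2 time(s)
  48: appears 1 time(s)
  49: appears 1 time(s)
  50: appears 1 time(s)
Step 2: The value 10 appears most frequently (3 times).
Step 3: Mode = 10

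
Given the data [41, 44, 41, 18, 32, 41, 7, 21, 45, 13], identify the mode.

41

Step 1: Count the frequency of each value:
  7: appears 1 time(s)
  13: appears 1 time(s)
  18: appears 1 time(s)
  21: appears 1 time(s)
  32: appears 1 time(s)
  41: appears 3 time(s)
  44: appears 1 time(s)
  45: appears 1 time(s)
Step 2: The value 41 appears most frequently (3 times).
Step 3: Mode = 41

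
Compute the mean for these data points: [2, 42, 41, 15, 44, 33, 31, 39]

30.875

Step 1: Sum all values: 2 + 42 + 41 + 15 + 44 + 33 + 31 + 39 = 247
Step 2: Count the number of values: n = 8
Step 3: Mean = sum / n = 247 / 8 = 30.875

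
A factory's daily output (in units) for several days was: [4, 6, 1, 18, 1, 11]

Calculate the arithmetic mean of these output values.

6.8333

Step 1: Sum all values: 4 + 6 + 1 + 18 + 1 + 11 = 41
Step 2: Count the number of values: n = 6
Step 3: Mean = sum / n = 41 / 6 = 6.8333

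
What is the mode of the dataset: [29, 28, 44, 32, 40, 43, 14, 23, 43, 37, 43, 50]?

43

Step 1: Count the frequency of each value:
  14: appears 1 time(s)
  23: appears 1 time(s)
  28: appears 1 time(s)
  29: appears 1 time(s)
  32: appears 1 time(s)
  37: appears 1 time(s)
  40: appears 1 time(s)
  43: appears 3 time(s)
  44: appears 1 time(s)
  50: appears 1 time(s)
Step 2: The value 43 appears most frequently (3 times).
Step 3: Mode = 43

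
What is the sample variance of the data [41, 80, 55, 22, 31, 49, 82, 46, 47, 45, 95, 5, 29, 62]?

604.0275

Step 1: Compute the mean: (41 + 80 + 55 + 22 + 31 + 49 + 82 + 46 + 47 + 45 + 95 + 5 + 29 + 62) / 14 = 49.2143
Step 2: Compute squared deviations from the mean:
  (41 - 49.2143)^2 = 67.4745
  (80 - 49.2143)^2 = 947.7602
  (55 - 49.2143)^2 = 33.4745
  (22 - 49.2143)^2 = 740.6173
  (31 - 49.2143)^2 = 331.7602
  (49 - 49.2143)^2 = 0.0459
  (82 - 49.2143)^2 = 1074.9031
  (46 - 49.2143)^2 = 10.3316
  (47 - 49.2143)^2 = 4.9031
  (45 - 49.2143)^2 = 17.7602
  (95 - 49.2143)^2 = 2096.3316
  (5 - 49.2143)^2 = 1954.9031
  (29 - 49.2143)^2 = 408.6173
  (62 - 49.2143)^2 = 163.4745
Step 3: Sum of squared deviations = 7852.3571
Step 4: Sample variance = 7852.3571 / 13 = 604.0275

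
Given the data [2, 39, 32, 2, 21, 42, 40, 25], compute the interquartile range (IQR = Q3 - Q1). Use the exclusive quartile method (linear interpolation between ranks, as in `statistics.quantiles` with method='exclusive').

33

Step 1: Sort the data: [2, 2, 21, 25, 32, 39, 40, 42]
Step 2: n = 8
Step 3: Using the exclusive quartile method:
  Q1 = 6.75
  Q2 (median) = 28.5
  Q3 = 39.75
  IQR = Q3 - Q1 = 39.75 - 6.75 = 33
Step 4: IQR = 33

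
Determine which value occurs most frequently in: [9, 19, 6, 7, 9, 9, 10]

9

Step 1: Count the frequency of each value:
  6: appears 1 time(s)
  7: appears 1 time(s)
  9: appears 3 time(s)
  10: appears 1 time(s)
  19: appears 1 time(s)
Step 2: The value 9 appears most frequently (3 times).
Step 3: Mode = 9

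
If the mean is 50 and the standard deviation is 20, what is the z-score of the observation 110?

3

Step 1: Recall the z-score formula: z = (x - mu) / sigma
Step 2: Substitute values: z = (110 - 50) / 20
Step 3: z = 60 / 20 = 3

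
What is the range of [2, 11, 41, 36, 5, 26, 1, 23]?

40

Step 1: Identify the maximum value: max = 41
Step 2: Identify the minimum value: min = 1
Step 3: Range = max - min = 41 - 1 = 40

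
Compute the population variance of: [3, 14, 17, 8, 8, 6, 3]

24.2449

Step 1: Compute the mean: (3 + 14 + 17 + 8 + 8 + 6 + 3) / 7 = 8.4286
Step 2: Compute squared deviations from the mean:
  (3 - 8.4286)^2 = 29.4694
  (14 - 8.4286)^2 = 31.0408
  (17 - 8.4286)^2 = 73.4694
  (8 - 8.4286)^2 = 0.1837
  (8 - 8.4286)^2 = 0.1837
  (6 - 8.4286)^2 = 5.898
  (3 - 8.4286)^2 = 29.4694
Step 3: Sum of squared deviations = 169.7143
Step 4: Population variance = 169.7143 / 7 = 24.2449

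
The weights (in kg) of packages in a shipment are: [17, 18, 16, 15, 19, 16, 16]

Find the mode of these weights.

16

Step 1: Count the frequency of each value:
  15: appears 1 time(s)
  16: appears 3 time(s)
  17: appears 1 time(s)
  18: appears 1 time(s)
  19: appears 1 time(s)
Step 2: The value 16 appears most frequently (3 times).
Step 3: Mode = 16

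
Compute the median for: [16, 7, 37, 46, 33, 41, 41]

37

Step 1: Sort the data in ascending order: [7, 16, 33, 37, 41, 41, 46]
Step 2: The number of values is n = 7.
Step 3: Since n is odd, the median is the middle value at position 4: 37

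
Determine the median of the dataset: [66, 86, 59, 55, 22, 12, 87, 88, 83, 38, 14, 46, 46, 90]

57

Step 1: Sort the data in ascending order: [12, 14, 22, 38, 46, 46, 55, 59, 66, 83, 86, 87, 88, 90]
Step 2: The number of values is n = 14.
Step 3: Since n is even, the median is the average of positions 7 and 8:
  Median = (55 + 59) / 2 = 57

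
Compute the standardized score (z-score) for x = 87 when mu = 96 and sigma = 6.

-1.5

Step 1: Recall the z-score formula: z = (x - mu) / sigma
Step 2: Substitute values: z = (87 - 96) / 6
Step 3: z = -9 / 6 = -1.5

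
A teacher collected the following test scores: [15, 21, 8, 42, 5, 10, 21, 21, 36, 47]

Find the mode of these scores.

21

Step 1: Count the frequency of each value:
  5: appears 1 time(s)
  8: appears 1 time(s)
  10: appears 1 time(s)
  15: appears 1 time(s)
  21: appears 3 time(s)
  36: appears 1 time(s)
  42: appears 1 time(s)
  47: appears 1 time(s)
Step 2: The value 21 appears most frequently (3 times).
Step 3: Mode = 21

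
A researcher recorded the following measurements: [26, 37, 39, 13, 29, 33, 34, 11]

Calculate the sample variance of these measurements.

111.6429

Step 1: Compute the mean: (26 + 37 + 39 + 13 + 29 + 33 + 34 + 11) / 8 = 27.75
Step 2: Compute squared deviations from the mean:
  (26 - 27.75)^2 = 3.0625
  (37 - 27.75)^2 = 85.5625
  (39 - 27.75)^2 = 126.5625
  (13 - 27.75)^2 = 217.5625
  (29 - 27.75)^2 = 1.5625
  (33 - 27.75)^2 = 27.5625
  (34 - 27.75)^2 = 39.0625
  (11 - 27.75)^2 = 280.5625
Step 3: Sum of squared deviations = 781.5
Step 4: Sample variance = 781.5 / 7 = 111.6429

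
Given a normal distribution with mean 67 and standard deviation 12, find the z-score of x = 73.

0.5

Step 1: Recall the z-score formula: z = (x - mu) / sigma
Step 2: Substitute values: z = (73 - 67) / 12
Step 3: z = 6 / 12 = 0.5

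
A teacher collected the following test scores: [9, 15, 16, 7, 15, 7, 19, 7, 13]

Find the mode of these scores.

7

Step 1: Count the frequency of each value:
  7: appears 3 time(s)
  9: appears 1 time(s)
  13: appears 1 time(s)
  15: appears 2 time(s)
  16: appears 1 time(s)
  19: appears 1 time(s)
Step 2: The value 7 appears most frequently (3 times).
Step 3: Mode = 7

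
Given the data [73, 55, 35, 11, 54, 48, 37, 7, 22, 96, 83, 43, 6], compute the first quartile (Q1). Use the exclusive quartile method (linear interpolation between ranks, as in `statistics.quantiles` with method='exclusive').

16.5

Step 1: Sort the data: [6, 7, 11, 22, 35, 37, 43, 48, 54, 55, 73, 83, 96]
Step 2: n = 13
Step 3: Using the exclusive quartile method:
  Q1 = 16.5
  Q2 (median) = 43
  Q3 = 64
  IQR = Q3 - Q1 = 64 - 16.5 = 47.5
Step 4: Q1 = 16.5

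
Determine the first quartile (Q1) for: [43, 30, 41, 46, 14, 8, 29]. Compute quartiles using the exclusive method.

14

Step 1: Sort the data: [8, 14, 29, 30, 41, 43, 46]
Step 2: n = 7
Step 3: Using the exclusive quartile method:
  Q1 = 14
  Q2 (median) = 30
  Q3 = 43
  IQR = Q3 - Q1 = 43 - 14 = 29
Step 4: Q1 = 14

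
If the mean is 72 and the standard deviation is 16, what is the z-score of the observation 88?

1

Step 1: Recall the z-score formula: z = (x - mu) / sigma
Step 2: Substitute values: z = (88 - 72) / 16
Step 3: z = 16 / 16 = 1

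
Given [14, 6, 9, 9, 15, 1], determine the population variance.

22.3333

Step 1: Compute the mean: (14 + 6 + 9 + 9 + 15 + 1) / 6 = 9
Step 2: Compute squared deviations from the mean:
  (14 - 9)^2 = 25
  (6 - 9)^2 = 9
  (9 - 9)^2 = 0
  (9 - 9)^2 = 0
  (15 - 9)^2 = 36
  (1 - 9)^2 = 64
Step 3: Sum of squared deviations = 134
Step 4: Population variance = 134 / 6 = 22.3333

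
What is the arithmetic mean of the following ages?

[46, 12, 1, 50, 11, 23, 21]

23.4286

Step 1: Sum all values: 46 + 12 + 1 + 50 + 11 + 23 + 21 = 164
Step 2: Count the number of values: n = 7
Step 3: Mean = sum / n = 164 / 7 = 23.4286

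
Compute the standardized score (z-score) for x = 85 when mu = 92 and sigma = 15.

-0.4667

Step 1: Recall the z-score formula: z = (x - mu) / sigma
Step 2: Substitute values: z = (85 - 92) / 15
Step 3: z = -7 / 15 = -0.4667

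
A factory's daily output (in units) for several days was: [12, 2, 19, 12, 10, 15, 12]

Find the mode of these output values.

12

Step 1: Count the frequency of each value:
  2: appears 1 time(s)
  10: appears 1 time(s)
  12: appears 3 time(s)
  15: appears 1 time(s)
  19: appears 1 time(s)
Step 2: The value 12 appears most frequently (3 times).
Step 3: Mode = 12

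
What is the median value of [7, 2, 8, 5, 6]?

6

Step 1: Sort the data in ascending order: [2, 5, 6, 7, 8]
Step 2: The number of values is n = 5.
Step 3: Since n is odd, the median is the middle value at position 3: 6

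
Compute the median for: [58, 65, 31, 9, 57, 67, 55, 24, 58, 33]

56

Step 1: Sort the data in ascending order: [9, 24, 31, 33, 55, 57, 58, 58, 65, 67]
Step 2: The number of values is n = 10.
Step 3: Since n is even, the median is the average of positions 5 and 6:
  Median = (55 + 57) / 2 = 56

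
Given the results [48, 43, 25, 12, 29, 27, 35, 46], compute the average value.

33.125

Step 1: Sum all values: 48 + 43 + 25 + 12 + 29 + 27 + 35 + 46 = 265
Step 2: Count the number of values: n = 8
Step 3: Mean = sum / n = 265 / 8 = 33.125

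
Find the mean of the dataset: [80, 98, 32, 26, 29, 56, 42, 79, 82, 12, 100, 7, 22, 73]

52.7143

Step 1: Sum all values: 80 + 98 + 32 + 26 + 29 + 56 + 42 + 79 + 82 + 12 + 100 + 7 + 22 + 73 = 738
Step 2: Count the number of values: n = 14
Step 3: Mean = sum / n = 738 / 14 = 52.7143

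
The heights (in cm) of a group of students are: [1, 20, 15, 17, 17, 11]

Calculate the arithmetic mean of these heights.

13.5

Step 1: Sum all values: 1 + 20 + 15 + 17 + 17 + 11 = 81
Step 2: Count the number of values: n = 6
Step 3: Mean = sum / n = 81 / 6 = 13.5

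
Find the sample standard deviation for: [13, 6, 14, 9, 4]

4.3243

Step 1: Compute the mean: 9.2
Step 2: Sum of squared deviations from the mean: 74.8
Step 3: Sample variance = 74.8 / 4 = 18.7
Step 4: Standard deviation = sqrt(18.7) = 4.3243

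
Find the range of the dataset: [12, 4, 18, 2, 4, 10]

16

Step 1: Identify the maximum value: max = 18
Step 2: Identify the minimum value: min = 2
Step 3: Range = max - min = 18 - 2 = 16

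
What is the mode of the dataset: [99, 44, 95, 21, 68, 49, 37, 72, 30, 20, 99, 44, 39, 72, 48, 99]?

99

Step 1: Count the frequency of each value:
  20: appears 1 time(s)
  21: appears 1 time(s)
  30: appears 1 time(s)
  37: appears 1 time(s)
  39: appears 1 time(s)
  44: appears 2 time(s)
  48: appears 1 time(s)
  49: appears 1 time(s)
  68: appears 1 time(s)
  72: appears 2 time(s)
  95: appears 1 time(s)
  99: appears 3 time(s)
Step 2: The value 99 appears most frequently (3 times).
Step 3: Mode = 99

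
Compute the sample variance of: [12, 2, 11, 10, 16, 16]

26.5667

Step 1: Compute the mean: (12 + 2 + 11 + 10 + 16 + 16) / 6 = 11.1667
Step 2: Compute squared deviations from the mean:
  (12 - 11.1667)^2 = 0.6944
  (2 - 11.1667)^2 = 84.0278
  (11 - 11.1667)^2 = 0.0278
  (10 - 11.1667)^2 = 1.3611
  (16 - 11.1667)^2 = 23.3611
  (16 - 11.1667)^2 = 23.3611
Step 3: Sum of squared deviations = 132.8333
Step 4: Sample variance = 132.8333 / 5 = 26.5667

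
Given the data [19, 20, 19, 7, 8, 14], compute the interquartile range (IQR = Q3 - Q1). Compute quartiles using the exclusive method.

11.5

Step 1: Sort the data: [7, 8, 14, 19, 19, 20]
Step 2: n = 6
Step 3: Using the exclusive quartile method:
  Q1 = 7.75
  Q2 (median) = 16.5
  Q3 = 19.25
  IQR = Q3 - Q1 = 19.25 - 7.75 = 11.5
Step 4: IQR = 11.5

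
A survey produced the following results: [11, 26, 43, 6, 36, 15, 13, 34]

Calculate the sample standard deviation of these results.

13.6067

Step 1: Compute the mean: 23
Step 2: Sum of squared deviations from the mean: 1296
Step 3: Sample variance = 1296 / 7 = 185.1429
Step 4: Standard deviation = sqrt(185.1429) = 13.6067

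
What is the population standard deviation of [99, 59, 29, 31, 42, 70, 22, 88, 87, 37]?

26.6541

Step 1: Compute the mean: 56.4
Step 2: Sum of squared deviations from the mean: 7104.4
Step 3: Population variance = 7104.4 / 10 = 710.44
Step 4: Standard deviation = sqrt(710.44) = 26.6541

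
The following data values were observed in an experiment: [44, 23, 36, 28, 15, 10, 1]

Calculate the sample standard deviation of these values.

14.9984

Step 1: Compute the mean: 22.4286
Step 2: Sum of squared deviations from the mean: 1349.7143
Step 3: Sample variance = 1349.7143 / 6 = 224.9524
Step 4: Standard deviation = sqrt(224.9524) = 14.9984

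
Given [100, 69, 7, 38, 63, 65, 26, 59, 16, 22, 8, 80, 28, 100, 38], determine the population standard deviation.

30.0809

Step 1: Compute the mean: 47.9333
Step 2: Sum of squared deviations from the mean: 13572.9333
Step 3: Population variance = 13572.9333 / 15 = 904.8622
Step 4: Standard deviation = sqrt(904.8622) = 30.0809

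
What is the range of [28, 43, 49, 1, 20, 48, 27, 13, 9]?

48

Step 1: Identify the maximum value: max = 49
Step 2: Identify the minimum value: min = 1
Step 3: Range = max - min = 49 - 1 = 48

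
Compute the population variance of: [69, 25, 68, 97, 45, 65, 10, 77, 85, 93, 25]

792.4463

Step 1: Compute the mean: (69 + 25 + 68 + 97 + 45 + 65 + 10 + 77 + 85 + 93 + 25) / 11 = 59.9091
Step 2: Compute squared deviations from the mean:
  (69 - 59.9091)^2 = 82.6446
  (25 - 59.9091)^2 = 1218.6446
  (68 - 59.9091)^2 = 65.4628
  (97 - 59.9091)^2 = 1375.7355
  (45 - 59.9091)^2 = 222.281
  (65 - 59.9091)^2 = 25.9174
  (10 - 59.9091)^2 = 2490.9174
  (77 - 59.9091)^2 = 292.0992
  (85 - 59.9091)^2 = 629.5537
  (93 - 59.9091)^2 = 1095.0083
  (25 - 59.9091)^2 = 1218.6446
Step 3: Sum of squared deviations = 8716.9091
Step 4: Population variance = 8716.9091 / 11 = 792.4463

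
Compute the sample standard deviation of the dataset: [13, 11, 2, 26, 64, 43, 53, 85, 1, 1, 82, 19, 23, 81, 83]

32.7804

Step 1: Compute the mean: 39.1333
Step 2: Sum of squared deviations from the mean: 15043.7333
Step 3: Sample variance = 15043.7333 / 14 = 1074.5524
Step 4: Standard deviation = sqrt(1074.5524) = 32.7804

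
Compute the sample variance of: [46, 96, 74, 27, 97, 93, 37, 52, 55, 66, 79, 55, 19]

661.359

Step 1: Compute the mean: (46 + 96 + 74 + 27 + 97 + 93 + 37 + 52 + 55 + 66 + 79 + 55 + 19) / 13 = 61.2308
Step 2: Compute squared deviations from the mean:
  (46 - 61.2308)^2 = 231.9763
  (96 - 61.2308)^2 = 1208.8994
  (74 - 61.2308)^2 = 163.0533
  (27 - 61.2308)^2 = 1171.7456
  (97 - 61.2308)^2 = 1279.4379
  (93 - 61.2308)^2 = 1009.284
  (37 - 61.2308)^2 = 587.1302
  (52 - 61.2308)^2 = 85.2071
  (55 - 61.2308)^2 = 38.8225
  (66 - 61.2308)^2 = 22.7456
  (79 - 61.2308)^2 = 315.7456
  (55 - 61.2308)^2 = 38.8225
  (19 - 61.2308)^2 = 1783.4379
Step 3: Sum of squared deviations = 7936.3077
Step 4: Sample variance = 7936.3077 / 12 = 661.359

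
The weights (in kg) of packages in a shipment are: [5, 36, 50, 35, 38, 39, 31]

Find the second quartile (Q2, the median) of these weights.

36

Step 1: Sort the data: [5, 31, 35, 36, 38, 39, 50]
Step 2: n = 7
Step 3: Q2 is the median. Since n is odd, it is the middle value at position 4: 36
Step 4: Q2 = 36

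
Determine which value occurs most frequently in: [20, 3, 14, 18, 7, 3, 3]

3

Step 1: Count the frequency of each value:
  3: appears 3 time(s)
  7: appears 1 time(s)
  14: appears 1 time(s)
  18: appears 1 time(s)
  20: appears 1 time(s)
Step 2: The value 3 appears most frequently (3 times).
Step 3: Mode = 3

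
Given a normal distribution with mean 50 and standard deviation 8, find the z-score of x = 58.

1

Step 1: Recall the z-score formula: z = (x - mu) / sigma
Step 2: Substitute values: z = (58 - 50) / 8
Step 3: z = 8 / 8 = 1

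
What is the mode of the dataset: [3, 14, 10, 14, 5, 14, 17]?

14

Step 1: Count the frequency of each value:
  3: appears 1 time(s)
  5: appears 1 time(s)
  10: appears 1 time(s)
  14: appears 3 time(s)
  17: appears 1 time(s)
Step 2: The value 14 appears most frequently (3 times).
Step 3: Mode = 14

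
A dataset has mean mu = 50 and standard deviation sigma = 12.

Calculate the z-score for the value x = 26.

-2

Step 1: Recall the z-score formula: z = (x - mu) / sigma
Step 2: Substitute values: z = (26 - 50) / 12
Step 3: z = -24 / 12 = -2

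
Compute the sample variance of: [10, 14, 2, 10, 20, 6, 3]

40.2381

Step 1: Compute the mean: (10 + 14 + 2 + 10 + 20 + 6 + 3) / 7 = 9.2857
Step 2: Compute squared deviations from the mean:
  (10 - 9.2857)^2 = 0.5102
  (14 - 9.2857)^2 = 22.2245
  (2 - 9.2857)^2 = 53.0816
  (10 - 9.2857)^2 = 0.5102
  (20 - 9.2857)^2 = 114.7959
  (6 - 9.2857)^2 = 10.7959
  (3 - 9.2857)^2 = 39.5102
Step 3: Sum of squared deviations = 241.4286
Step 4: Sample variance = 241.4286 / 6 = 40.2381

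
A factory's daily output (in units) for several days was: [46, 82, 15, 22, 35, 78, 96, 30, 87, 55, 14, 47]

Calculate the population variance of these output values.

772.4097

Step 1: Compute the mean: (46 + 82 + 15 + 22 + 35 + 78 + 96 + 30 + 87 + 55 + 14 + 47) / 12 = 50.5833
Step 2: Compute squared deviations from the mean:
  (46 - 50.5833)^2 = 21.0069
  (82 - 50.5833)^2 = 987.0069
  (15 - 50.5833)^2 = 1266.1736
  (22 - 50.5833)^2 = 817.0069
  (35 - 50.5833)^2 = 242.8403
  (78 - 50.5833)^2 = 751.6736
  (96 - 50.5833)^2 = 2062.6736
  (30 - 50.5833)^2 = 423.6736
  (87 - 50.5833)^2 = 1326.1736
  (55 - 50.5833)^2 = 19.5069
  (14 - 50.5833)^2 = 1338.3403
  (47 - 50.5833)^2 = 12.8403
Step 3: Sum of squared deviations = 9268.9167
Step 4: Population variance = 9268.9167 / 12 = 772.4097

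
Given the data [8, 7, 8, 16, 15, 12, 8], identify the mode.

8

Step 1: Count the frequency of each value:
  7: appears 1 time(s)
  8: appears 3 time(s)
  12: appears 1 time(s)
  15: appears 1 time(s)
  16: appears 1 time(s)
Step 2: The value 8 appears most frequently (3 times).
Step 3: Mode = 8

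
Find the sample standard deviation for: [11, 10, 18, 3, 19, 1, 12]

6.8034

Step 1: Compute the mean: 10.5714
Step 2: Sum of squared deviations from the mean: 277.7143
Step 3: Sample variance = 277.7143 / 6 = 46.2857
Step 4: Standard deviation = sqrt(46.2857) = 6.8034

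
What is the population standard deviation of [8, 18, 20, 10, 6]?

5.5714

Step 1: Compute the mean: 12.4
Step 2: Sum of squared deviations from the mean: 155.2
Step 3: Population variance = 155.2 / 5 = 31.04
Step 4: Standard deviation = sqrt(31.04) = 5.5714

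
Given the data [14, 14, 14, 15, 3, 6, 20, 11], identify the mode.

14

Step 1: Count the frequency of each value:
  3: appears 1 time(s)
  6: appears 1 time(s)
  11: appears 1 time(s)
  14: appears 3 time(s)
  15: appears 1 time(s)
  20: appears 1 time(s)
Step 2: The value 14 appears most frequently (3 times).
Step 3: Mode = 14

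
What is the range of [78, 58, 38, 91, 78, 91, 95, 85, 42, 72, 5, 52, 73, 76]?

90

Step 1: Identify the maximum value: max = 95
Step 2: Identify the minimum value: min = 5
Step 3: Range = max - min = 95 - 5 = 90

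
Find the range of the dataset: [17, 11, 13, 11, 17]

6

Step 1: Identify the maximum value: max = 17
Step 2: Identify the minimum value: min = 11
Step 3: Range = max - min = 17 - 11 = 6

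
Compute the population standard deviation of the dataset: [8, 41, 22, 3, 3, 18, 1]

13.392

Step 1: Compute the mean: 13.7143
Step 2: Sum of squared deviations from the mean: 1255.4286
Step 3: Population variance = 1255.4286 / 7 = 179.3469
Step 4: Standard deviation = sqrt(179.3469) = 13.392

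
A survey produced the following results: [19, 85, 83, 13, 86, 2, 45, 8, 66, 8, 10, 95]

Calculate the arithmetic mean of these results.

43.3333

Step 1: Sum all values: 19 + 85 + 83 + 13 + 86 + 2 + 45 + 8 + 66 + 8 + 10 + 95 = 520
Step 2: Count the number of values: n = 12
Step 3: Mean = sum / n = 520 / 12 = 43.3333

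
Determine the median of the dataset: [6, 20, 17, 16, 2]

16

Step 1: Sort the data in ascending order: [2, 6, 16, 17, 20]
Step 2: The number of values is n = 5.
Step 3: Since n is odd, the median is the middle value at position 3: 16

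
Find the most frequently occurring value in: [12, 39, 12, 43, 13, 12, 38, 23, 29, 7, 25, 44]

12

Step 1: Count the frequency of each value:
  7: appears 1 time(s)
  12: appears 3 time(s)
  13: appears 1 time(s)
  23: appears 1 time(s)
  25: appears 1 time(s)
  29: appears 1 time(s)
  38: appears 1 time(s)
  39: appears 1 time(s)
  43: appears 1 time(s)
  44: appears 1 time(s)
Step 2: The value 12 appears most frequently (3 times).
Step 3: Mode = 12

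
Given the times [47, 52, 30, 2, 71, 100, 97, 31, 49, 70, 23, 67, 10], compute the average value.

49.9231

Step 1: Sum all values: 47 + 52 + 30 + 2 + 71 + 100 + 97 + 31 + 49 + 70 + 23 + 67 + 10 = 649
Step 2: Count the number of values: n = 13
Step 3: Mean = sum / n = 649 / 13 = 49.9231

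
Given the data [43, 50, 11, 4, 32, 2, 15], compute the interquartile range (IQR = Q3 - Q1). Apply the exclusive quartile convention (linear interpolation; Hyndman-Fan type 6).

39

Step 1: Sort the data: [2, 4, 11, 15, 32, 43, 50]
Step 2: n = 7
Step 3: Using the exclusive quartile method:
  Q1 = 4
  Q2 (median) = 15
  Q3 = 43
  IQR = Q3 - Q1 = 43 - 4 = 39
Step 4: IQR = 39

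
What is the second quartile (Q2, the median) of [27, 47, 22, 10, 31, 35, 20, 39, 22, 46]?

29

Step 1: Sort the data: [10, 20, 22, 22, 27, 31, 35, 39, 46, 47]
Step 2: n = 10
Step 3: Q2 is the median. Since n is even, it is the average of the values at positions 5 and 6:
  Q2 = (27 + 31) / 2 = 29
Step 4: Q2 = 29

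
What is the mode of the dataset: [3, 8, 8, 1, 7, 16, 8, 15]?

8

Step 1: Count the frequency of each value:
  1: appears 1 time(s)
  3: appears 1 time(s)
  7: appears 1 time(s)
  8: appears 3 time(s)
  15: appears 1 time(s)
  16: appears 1 time(s)
Step 2: The value 8 appears most frequently (3 times).
Step 3: Mode = 8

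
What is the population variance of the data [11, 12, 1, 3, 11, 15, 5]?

23.6327

Step 1: Compute the mean: (11 + 12 + 1 + 3 + 11 + 15 + 5) / 7 = 8.2857
Step 2: Compute squared deviations from the mean:
  (11 - 8.2857)^2 = 7.3673
  (12 - 8.2857)^2 = 13.7959
  (1 - 8.2857)^2 = 53.0816
  (3 - 8.2857)^2 = 27.9388
  (11 - 8.2857)^2 = 7.3673
  (15 - 8.2857)^2 = 45.0816
  (5 - 8.2857)^2 = 10.7959
Step 3: Sum of squared deviations = 165.4286
Step 4: Population variance = 165.4286 / 7 = 23.6327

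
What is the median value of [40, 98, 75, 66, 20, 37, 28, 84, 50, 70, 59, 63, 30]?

59

Step 1: Sort the data in ascending order: [20, 28, 30, 37, 40, 50, 59, 63, 66, 70, 75, 84, 98]
Step 2: The number of values is n = 13.
Step 3: Since n is odd, the median is the middle value at position 7: 59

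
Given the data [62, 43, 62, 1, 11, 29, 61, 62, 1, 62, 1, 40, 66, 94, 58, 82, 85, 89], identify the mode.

62

Step 1: Count the frequency of each value:
  1: appears 3 time(s)
  11: appears 1 time(s)
  29: appears 1 time(s)
  40: appears 1 time(s)
  43: appears 1 time(s)
  58: appears 1 time(s)
  61: appears 1 time(s)
  62: appears 4 time(s)
  66: appears 1 time(s)
  82: appears 1 time(s)
  85: appears 1 time(s)
  89: appears 1 time(s)
  94: appears 1 time(s)
Step 2: The value 62 appears most frequently (4 times).
Step 3: Mode = 62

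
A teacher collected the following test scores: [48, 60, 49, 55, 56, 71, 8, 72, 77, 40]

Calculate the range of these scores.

69

Step 1: Identify the maximum value: max = 77
Step 2: Identify the minimum value: min = 8
Step 3: Range = max - min = 77 - 8 = 69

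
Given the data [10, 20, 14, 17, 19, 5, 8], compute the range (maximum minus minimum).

15

Step 1: Identify the maximum value: max = 20
Step 2: Identify the minimum value: min = 5
Step 3: Range = max - min = 20 - 5 = 15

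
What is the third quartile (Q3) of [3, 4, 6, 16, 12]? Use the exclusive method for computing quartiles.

14

Step 1: Sort the data: [3, 4, 6, 12, 16]
Step 2: n = 5
Step 3: Using the exclusive quartile method:
  Q1 = 3.5
  Q2 (median) = 6
  Q3 = 14
  IQR = Q3 - Q1 = 14 - 3.5 = 10.5
Step 4: Q3 = 14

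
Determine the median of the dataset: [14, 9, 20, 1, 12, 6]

10.5

Step 1: Sort the data in ascending order: [1, 6, 9, 12, 14, 20]
Step 2: The number of values is n = 6.
Step 3: Since n is even, the median is the average of positions 3 and 4:
  Median = (9 + 12) / 2 = 10.5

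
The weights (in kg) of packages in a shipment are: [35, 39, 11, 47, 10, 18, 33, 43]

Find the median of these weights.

34

Step 1: Sort the data in ascending order: [10, 11, 18, 33, 35, 39, 43, 47]
Step 2: The number of values is n = 8.
Step 3: Since n is even, the median is the average of positions 4 and 5:
  Median = (33 + 35) / 2 = 34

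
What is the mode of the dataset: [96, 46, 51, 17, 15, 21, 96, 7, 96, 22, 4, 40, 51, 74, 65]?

96

Step 1: Count the frequency of each value:
  4: appears 1 time(s)
  7: appears 1 time(s)
  15: appears 1 time(s)
  17: appears 1 time(s)
  21: appears 1 time(s)
  22: appears 1 time(s)
  40: appears 1 time(s)
  46: appears 1 time(s)
  51: appears 2 time(s)
  65: appears 1 time(s)
  74: appears 1 time(s)
  96: appears 3 time(s)
Step 2: The value 96 appears most frequently (3 times).
Step 3: Mode = 96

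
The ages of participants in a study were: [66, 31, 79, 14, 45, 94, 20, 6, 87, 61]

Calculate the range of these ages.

88

Step 1: Identify the maximum value: max = 94
Step 2: Identify the minimum value: min = 6
Step 3: Range = max - min = 94 - 6 = 88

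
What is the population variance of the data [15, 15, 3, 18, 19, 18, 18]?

26.6939

Step 1: Compute the mean: (15 + 15 + 3 + 18 + 19 + 18 + 18) / 7 = 15.1429
Step 2: Compute squared deviations from the mean:
  (15 - 15.1429)^2 = 0.0204
  (15 - 15.1429)^2 = 0.0204
  (3 - 15.1429)^2 = 147.449
  (18 - 15.1429)^2 = 8.1633
  (19 - 15.1429)^2 = 14.8776
  (18 - 15.1429)^2 = 8.1633
  (18 - 15.1429)^2 = 8.1633
Step 3: Sum of squared deviations = 186.8571
Step 4: Population variance = 186.8571 / 7 = 26.6939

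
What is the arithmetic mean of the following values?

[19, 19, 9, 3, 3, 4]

9.5

Step 1: Sum all values: 19 + 19 + 9 + 3 + 3 + 4 = 57
Step 2: Count the number of values: n = 6
Step 3: Mean = sum / n = 57 / 6 = 9.5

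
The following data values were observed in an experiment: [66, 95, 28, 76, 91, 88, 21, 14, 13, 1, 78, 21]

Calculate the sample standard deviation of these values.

35.7932

Step 1: Compute the mean: 49.3333
Step 2: Sum of squared deviations from the mean: 14092.6667
Step 3: Sample variance = 14092.6667 / 11 = 1281.1515
Step 4: Standard deviation = sqrt(1281.1515) = 35.7932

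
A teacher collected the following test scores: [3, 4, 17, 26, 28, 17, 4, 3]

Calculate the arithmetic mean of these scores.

12.75

Step 1: Sum all values: 3 + 4 + 17 + 26 + 28 + 17 + 4 + 3 = 102
Step 2: Count the number of values: n = 8
Step 3: Mean = sum / n = 102 / 8 = 12.75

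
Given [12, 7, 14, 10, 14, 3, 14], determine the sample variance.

17.9524

Step 1: Compute the mean: (12 + 7 + 14 + 10 + 14 + 3 + 14) / 7 = 10.5714
Step 2: Compute squared deviations from the mean:
  (12 - 10.5714)^2 = 2.0408
  (7 - 10.5714)^2 = 12.7551
  (14 - 10.5714)^2 = 11.7551
  (10 - 10.5714)^2 = 0.3265
  (14 - 10.5714)^2 = 11.7551
  (3 - 10.5714)^2 = 57.3265
  (14 - 10.5714)^2 = 11.7551
Step 3: Sum of squared deviations = 107.7143
Step 4: Sample variance = 107.7143 / 6 = 17.9524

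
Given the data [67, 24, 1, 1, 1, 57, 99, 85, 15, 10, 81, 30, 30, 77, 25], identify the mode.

1

Step 1: Count the frequency of each value:
  1: appears 3 time(s)
  10: appears 1 time(s)
  15: appears 1 time(s)
  24: appears 1 time(s)
  25: appears 1 time(s)
  30: appears 2 time(s)
  57: appears 1 time(s)
  67: appears 1 time(s)
  77: appears 1 time(s)
  81: appears 1 time(s)
  85: appears 1 time(s)
  99: appears 1 time(s)
Step 2: The value 1 appears most frequently (3 times).
Step 3: Mode = 1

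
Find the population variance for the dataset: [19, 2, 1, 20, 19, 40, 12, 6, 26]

138.5432

Step 1: Compute the mean: (19 + 2 + 1 + 20 + 19 + 40 + 12 + 6 + 26) / 9 = 16.1111
Step 2: Compute squared deviations from the mean:
  (19 - 16.1111)^2 = 8.3457
  (2 - 16.1111)^2 = 199.1235
  (1 - 16.1111)^2 = 228.3457
  (20 - 16.1111)^2 = 15.1235
  (19 - 16.1111)^2 = 8.3457
  (40 - 16.1111)^2 = 570.679
  (12 - 16.1111)^2 = 16.9012
  (6 - 16.1111)^2 = 102.2346
  (26 - 16.1111)^2 = 97.7901
Step 3: Sum of squared deviations = 1246.8889
Step 4: Population variance = 1246.8889 / 9 = 138.5432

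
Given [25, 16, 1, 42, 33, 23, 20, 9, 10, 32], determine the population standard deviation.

11.9034

Step 1: Compute the mean: 21.1
Step 2: Sum of squared deviations from the mean: 1416.9
Step 3: Population variance = 1416.9 / 10 = 141.69
Step 4: Standard deviation = sqrt(141.69) = 11.9034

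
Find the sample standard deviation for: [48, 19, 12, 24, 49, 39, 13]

15.9732

Step 1: Compute the mean: 29.1429
Step 2: Sum of squared deviations from the mean: 1530.8571
Step 3: Sample variance = 1530.8571 / 6 = 255.1429
Step 4: Standard deviation = sqrt(255.1429) = 15.9732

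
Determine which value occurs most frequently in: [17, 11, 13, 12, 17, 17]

17

Step 1: Count the frequency of each value:
  11: appears 1 time(s)
  12: appears 1 time(s)
  13: appears 1 time(s)
  17: appears 3 time(s)
Step 2: The value 17 appears most frequently (3 times).
Step 3: Mode = 17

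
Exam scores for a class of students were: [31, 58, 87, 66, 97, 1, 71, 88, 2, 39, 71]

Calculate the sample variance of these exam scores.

1107.2727

Step 1: Compute the mean: (31 + 58 + 87 + 66 + 97 + 1 + 71 + 88 + 2 + 39 + 71) / 11 = 55.5455
Step 2: Compute squared deviations from the mean:
  (31 - 55.5455)^2 = 602.4793
  (58 - 55.5455)^2 = 6.0248
  (87 - 55.5455)^2 = 989.3884
  (66 - 55.5455)^2 = 109.2975
  (97 - 55.5455)^2 = 1718.4793
  (1 - 55.5455)^2 = 2975.2066
  (71 - 55.5455)^2 = 238.843
  (88 - 55.5455)^2 = 1053.2975
  (2 - 55.5455)^2 = 2867.1157
  (39 - 55.5455)^2 = 273.7521
  (71 - 55.5455)^2 = 238.843
Step 3: Sum of squared deviations = 11072.7273
Step 4: Sample variance = 11072.7273 / 10 = 1107.2727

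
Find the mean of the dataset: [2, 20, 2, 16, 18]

11.6

Step 1: Sum all values: 2 + 20 + 2 + 16 + 18 = 58
Step 2: Count the number of values: n = 5
Step 3: Mean = sum / n = 58 / 5 = 11.6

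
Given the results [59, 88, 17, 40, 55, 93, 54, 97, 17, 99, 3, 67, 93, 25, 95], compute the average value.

60.1333

Step 1: Sum all values: 59 + 88 + 17 + 40 + 55 + 93 + 54 + 97 + 17 + 99 + 3 + 67 + 93 + 25 + 95 = 902
Step 2: Count the number of values: n = 15
Step 3: Mean = sum / n = 902 / 15 = 60.1333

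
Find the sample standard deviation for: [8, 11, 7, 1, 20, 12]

6.3061

Step 1: Compute the mean: 9.8333
Step 2: Sum of squared deviations from the mean: 198.8333
Step 3: Sample variance = 198.8333 / 5 = 39.7667
Step 4: Standard deviation = sqrt(39.7667) = 6.3061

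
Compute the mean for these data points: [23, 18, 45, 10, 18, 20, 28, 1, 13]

19.5556

Step 1: Sum all values: 23 + 18 + 45 + 10 + 18 + 20 + 28 + 1 + 13 = 176
Step 2: Count the number of values: n = 9
Step 3: Mean = sum / n = 176 / 9 = 19.5556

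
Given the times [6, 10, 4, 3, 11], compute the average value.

6.8

Step 1: Sum all values: 6 + 10 + 4 + 3 + 11 = 34
Step 2: Count the number of values: n = 5
Step 3: Mean = sum / n = 34 / 5 = 6.8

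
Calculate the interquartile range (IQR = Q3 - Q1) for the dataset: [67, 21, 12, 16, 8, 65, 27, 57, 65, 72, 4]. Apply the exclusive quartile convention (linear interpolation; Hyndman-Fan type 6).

53

Step 1: Sort the data: [4, 8, 12, 16, 21, 27, 57, 65, 65, 67, 72]
Step 2: n = 11
Step 3: Using the exclusive quartile method:
  Q1 = 12
  Q2 (median) = 27
  Q3 = 65
  IQR = Q3 - Q1 = 65 - 12 = 53
Step 4: IQR = 53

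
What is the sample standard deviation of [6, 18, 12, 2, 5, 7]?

5.7504

Step 1: Compute the mean: 8.3333
Step 2: Sum of squared deviations from the mean: 165.3333
Step 3: Sample variance = 165.3333 / 5 = 33.0667
Step 4: Standard deviation = sqrt(33.0667) = 5.7504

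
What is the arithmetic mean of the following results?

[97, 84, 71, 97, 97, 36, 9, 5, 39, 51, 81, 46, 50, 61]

58.8571

Step 1: Sum all values: 97 + 84 + 71 + 97 + 97 + 36 + 9 + 5 + 39 + 51 + 81 + 46 + 50 + 61 = 824
Step 2: Count the number of values: n = 14
Step 3: Mean = sum / n = 824 / 14 = 58.8571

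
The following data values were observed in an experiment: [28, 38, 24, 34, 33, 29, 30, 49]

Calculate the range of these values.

25

Step 1: Identify the maximum value: max = 49
Step 2: Identify the minimum value: min = 24
Step 3: Range = max - min = 49 - 24 = 25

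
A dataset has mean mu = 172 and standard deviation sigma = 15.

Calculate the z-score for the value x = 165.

-0.4667

Step 1: Recall the z-score formula: z = (x - mu) / sigma
Step 2: Substitute values: z = (165 - 172) / 15
Step 3: z = -7 / 15 = -0.4667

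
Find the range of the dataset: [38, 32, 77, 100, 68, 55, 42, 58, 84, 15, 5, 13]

95

Step 1: Identify the maximum value: max = 100
Step 2: Identify the minimum value: min = 5
Step 3: Range = max - min = 100 - 5 = 95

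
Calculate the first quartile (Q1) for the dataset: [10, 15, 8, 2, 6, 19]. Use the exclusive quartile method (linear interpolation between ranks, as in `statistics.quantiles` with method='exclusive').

5

Step 1: Sort the data: [2, 6, 8, 10, 15, 19]
Step 2: n = 6
Step 3: Using the exclusive quartile method:
  Q1 = 5
  Q2 (median) = 9
  Q3 = 16
  IQR = Q3 - Q1 = 16 - 5 = 11
Step 4: Q1 = 5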